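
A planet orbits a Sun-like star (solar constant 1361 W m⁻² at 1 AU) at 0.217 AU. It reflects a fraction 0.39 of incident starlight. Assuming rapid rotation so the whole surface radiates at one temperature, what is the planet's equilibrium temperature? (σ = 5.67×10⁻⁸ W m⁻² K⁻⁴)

T_eq ≈ 528 K

Flux at 0.217 AU: S = 1361/0.217² = 2.89×10⁴ W m⁻².
Energy balance: absorbed = emitted ⇒ πR²·S(1−A) = 4πR²·σT_eq⁴, so T_eq⁴ = S(1−A)/(4σ).
T_eq = [2.89×10⁴ × 0.61 / (4 × 5.67×10⁻⁸)]^(1/4) = (7.77×10¹⁰)^(1/4) = 528 K.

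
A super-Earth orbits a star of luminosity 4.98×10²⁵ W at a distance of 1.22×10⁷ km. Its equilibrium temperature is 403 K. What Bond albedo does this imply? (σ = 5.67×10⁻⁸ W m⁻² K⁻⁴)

A ≈ 0.78

d = 1.22×10⁷ km = 1.22×10¹⁰ m.
Flux: S = L/(4πd²) = 4.98×10²⁵/(4π×(1.22×10¹⁰)²) = 2.66×10⁴ W m⁻².
From T_eq⁴ = S(1−A)/(4σ): 1−A = 4σT_eq⁴/S.
1−A = 4 × 5.67×10⁻⁸ × (403)⁴ / 2.66×10⁴ = 0.225.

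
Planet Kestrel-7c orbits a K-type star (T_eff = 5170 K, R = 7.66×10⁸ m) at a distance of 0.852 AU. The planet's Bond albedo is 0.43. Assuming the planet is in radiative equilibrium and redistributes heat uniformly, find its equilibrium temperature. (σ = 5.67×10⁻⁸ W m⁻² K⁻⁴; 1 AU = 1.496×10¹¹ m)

T_eq ≈ 246 K

d = 0.852 AU = 1.27×10¹¹ m.
L = 4πR_⋆²σT_⋆⁴ = 4π(7.66×10⁸)² × 5.67×10⁻⁸ × (5170)⁴ = 2.99×10²⁶ W.
S = L/(4πd²) = 1460 W m⁻².
Energy balance: absorbed = emitted ⇒ πR²·S(1−A) = 4πR²·σT_eq⁴, so T_eq⁴ = S(1−A)/(4σ).
T_eq = [1460 × 0.57 / (4 × 5.67×10⁻⁸)]^(1/4) = (3.68×10⁹)^(1/4) = 246 K.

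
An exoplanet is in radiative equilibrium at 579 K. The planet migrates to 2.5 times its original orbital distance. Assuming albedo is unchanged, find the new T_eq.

T_eq ≈ 366 K

T_eq ∝ L^(1/4) · d^(−1/2).
T′ = 579 / 2.5^(1/2) = 366 K.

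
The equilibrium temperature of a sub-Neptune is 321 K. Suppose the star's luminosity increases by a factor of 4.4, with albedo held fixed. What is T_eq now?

T_eq ≈ 465 K

T_eq ∝ L^(1/4) · d^(−1/2).
T′ = 321 × 4.4^(1/4) = 465 K.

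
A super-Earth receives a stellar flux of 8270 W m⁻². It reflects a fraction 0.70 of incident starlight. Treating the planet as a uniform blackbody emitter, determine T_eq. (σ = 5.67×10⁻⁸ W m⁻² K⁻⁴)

T_eq ≈ 323 K

Energy balance: absorbed = emitted ⇒ πR²·S(1−A) = 4πR²·σT_eq⁴, so T_eq⁴ = S(1−A)/(4σ).
T_eq = [8270 × 0.30 / (4 × 5.67×10⁻⁸)]^(1/4) = (1.09×10¹⁰)^(1/4) = 323 K.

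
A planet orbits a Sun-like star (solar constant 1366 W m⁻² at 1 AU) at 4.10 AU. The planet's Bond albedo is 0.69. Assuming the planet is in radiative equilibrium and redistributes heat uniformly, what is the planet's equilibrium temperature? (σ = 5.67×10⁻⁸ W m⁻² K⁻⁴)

Flux at 4.10 AU: S = 1366/4.10² = 81.3 W m⁻².
Energy balance: absorbed = emitted ⇒ πR²·S(1−A) = 4πR²·σT_eq⁴, so T_eq⁴ = S(1−A)/(4σ).
T_eq = [81.3 × 0.31 / (4 × 5.67×10⁻⁸)]^(1/4) = (1.11×10⁸)^(1/4) = 103 K.

T_eq ≈ 103 K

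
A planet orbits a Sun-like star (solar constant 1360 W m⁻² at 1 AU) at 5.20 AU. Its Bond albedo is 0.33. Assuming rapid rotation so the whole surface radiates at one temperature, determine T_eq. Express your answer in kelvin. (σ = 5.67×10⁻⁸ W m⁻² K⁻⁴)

Flux at 5.20 AU: S = 1360/5.20² = 50.3 W m⁻².
Energy balance: absorbed = emitted ⇒ πR²·S(1−A) = 4πR²·σT_eq⁴, so T_eq⁴ = S(1−A)/(4σ).
T_eq = [50.3 × 0.67 / (4 × 5.67×10⁻⁸)]^(1/4) = (1.49×10⁸)^(1/4) = 110 K.

T_eq ≈ 110 K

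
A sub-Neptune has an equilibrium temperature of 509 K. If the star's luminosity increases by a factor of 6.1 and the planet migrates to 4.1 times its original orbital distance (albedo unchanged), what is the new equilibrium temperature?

T_eq ∝ L^(1/4) · d^(−1/2).
T′ = 509 × 6.1^(1/4) / 4.1^(1/2) = 395 K.

T_eq ≈ 395 K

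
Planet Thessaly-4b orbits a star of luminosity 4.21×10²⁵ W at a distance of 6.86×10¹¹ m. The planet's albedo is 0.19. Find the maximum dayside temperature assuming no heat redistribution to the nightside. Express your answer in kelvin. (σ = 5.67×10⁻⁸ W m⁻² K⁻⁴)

T_ss ≈ 100 K

Flux: S = L/(4πd²) = 4.21×10²⁵/(4π×(6.86×10¹¹)²) = 7.12 W m⁻².
With no redistribution each surface element balances locally: S(1−A) = σT⁴.
T = [7.12 × 0.81 / 5.67×10⁻⁸]^(1/4) = (1.02×10⁸)^(1/4) = 100 K.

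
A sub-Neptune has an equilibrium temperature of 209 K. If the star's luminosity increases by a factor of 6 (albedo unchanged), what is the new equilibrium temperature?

T_eq ≈ 327 K

T_eq ∝ L^(1/4) · d^(−1/2).
T′ = 209 × 6^(1/4) = 327 K.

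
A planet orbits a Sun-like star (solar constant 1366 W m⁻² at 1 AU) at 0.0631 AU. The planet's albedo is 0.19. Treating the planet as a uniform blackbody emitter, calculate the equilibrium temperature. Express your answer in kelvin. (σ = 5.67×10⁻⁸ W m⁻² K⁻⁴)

T_eq ≈ 1050 K

Flux at 0.0631 AU: S = 1366/0.0631² = 3.43×10⁵ W m⁻².
Energy balance: absorbed = emitted ⇒ πR²·S(1−A) = 4πR²·σT_eq⁴, so T_eq⁴ = S(1−A)/(4σ).
T_eq = [3.43×10⁵ × 0.81 / (4 × 5.67×10⁻⁸)]^(1/4) = (1.23×10¹²)^(1/4) = 1050 K.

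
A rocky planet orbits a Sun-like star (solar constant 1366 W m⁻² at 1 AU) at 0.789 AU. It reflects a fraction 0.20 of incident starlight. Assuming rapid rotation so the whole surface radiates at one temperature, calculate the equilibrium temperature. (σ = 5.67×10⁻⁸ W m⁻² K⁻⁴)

Flux at 0.789 AU: S = 1366/0.789² = 2190 W m⁻².
Energy balance: absorbed = emitted ⇒ πR²·S(1−A) = 4πR²·σT_eq⁴, so T_eq⁴ = S(1−A)/(4σ).
T_eq = [2190 × 0.80 / (4 × 5.67×10⁻⁸)]^(1/4) = (7.74×10⁹)^(1/4) = 297 K.

T_eq ≈ 297 K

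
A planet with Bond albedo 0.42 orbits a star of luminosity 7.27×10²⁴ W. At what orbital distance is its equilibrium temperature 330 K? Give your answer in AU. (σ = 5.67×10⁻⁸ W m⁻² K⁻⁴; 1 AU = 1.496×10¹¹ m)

d ≈ 0.0747 AU

From T_eq⁴ = L(1−A)/(16πσd²): d = √[L(1−A)/(16πσT_eq⁴)].
d = √[7.27×10²⁴ × 0.58 / (16π × 5.67×10⁻⁸ × (330)⁴)] = 1.12×10¹⁰ m = 0.0747 AU.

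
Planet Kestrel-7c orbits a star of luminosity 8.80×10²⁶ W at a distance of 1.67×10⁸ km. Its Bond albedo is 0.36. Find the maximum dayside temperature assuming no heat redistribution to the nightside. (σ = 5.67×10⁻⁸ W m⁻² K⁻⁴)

d = 1.67×10⁸ km = 1.67×10¹¹ m.
Flux: S = L/(4πd²) = 8.80×10²⁶/(4π×(1.67×10¹¹)²) = 2510 W m⁻².
With no redistribution each surface element balances locally: S(1−A) = σT⁴.
T = [2510 × 0.64 / 5.67×10⁻⁸]^(1/4) = (2.83×10¹⁰)^(1/4) = 410 K.

T_ss ≈ 410 K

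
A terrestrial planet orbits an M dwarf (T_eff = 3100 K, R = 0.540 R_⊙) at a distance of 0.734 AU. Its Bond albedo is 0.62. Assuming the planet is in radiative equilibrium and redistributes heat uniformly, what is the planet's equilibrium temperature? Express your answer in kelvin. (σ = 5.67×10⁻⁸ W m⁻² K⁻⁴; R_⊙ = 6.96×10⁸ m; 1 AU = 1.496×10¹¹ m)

R_⋆ = 0.540 × 6.96×10⁸ = 3.76×10⁸ m.
d = 0.734 AU = 1.10×10¹¹ m.
L = 4πR_⋆²σT_⋆⁴ = 4π(3.76×10⁸)² × 5.67×10⁻⁸ × (3100)⁴ = 9.29×10²⁴ W.
S = L/(4πd²) = 61.3 W m⁻².
Energy balance: absorbed = emitted ⇒ πR²·S(1−A) = 4πR²·σT_eq⁴, so T_eq⁴ = S(1−A)/(4σ).
T_eq = [61.3 × 0.38 / (4 × 5.67×10⁻⁸)]^(1/4) = (1.03×10⁸)^(1/4) = 101 K.

T_eq ≈ 101 K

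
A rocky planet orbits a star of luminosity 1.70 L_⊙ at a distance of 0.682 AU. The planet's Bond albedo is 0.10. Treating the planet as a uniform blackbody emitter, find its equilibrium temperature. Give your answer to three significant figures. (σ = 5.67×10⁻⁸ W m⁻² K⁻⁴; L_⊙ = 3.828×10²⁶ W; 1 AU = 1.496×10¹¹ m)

d = 0.682 AU = 1.02×10¹¹ m.
L = 1.70 × 3.828×10²⁶ = 6.51×10²⁶ W.
Flux: S = L/(4πd²) = 6.51×10²⁶/(4π×(1.02×10¹¹)²) = 4970 W m⁻².
Energy balance: absorbed = emitted ⇒ πR²·S(1−A) = 4πR²·σT_eq⁴, so T_eq⁴ = S(1−A)/(4σ).
T_eq = [4970 × 0.90 / (4 × 5.67×10⁻⁸)]^(1/4) = (1.97×10¹⁰)^(1/4) = 375 K.

T_eq ≈ 375 K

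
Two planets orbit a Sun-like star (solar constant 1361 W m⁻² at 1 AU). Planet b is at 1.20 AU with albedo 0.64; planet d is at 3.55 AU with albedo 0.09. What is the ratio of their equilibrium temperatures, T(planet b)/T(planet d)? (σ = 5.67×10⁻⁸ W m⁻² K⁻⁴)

T₁/T₂ ≈ 1.364

T_eq = [S₀(1−A)/(4σd²)]^(1/4), so T ∝ (1−A)^(1/4) / √d.
T₁ = [1361×0.36/(4×5.67×10⁻⁸×1.20²)]^(1/4) = 196.81 K.
T₂ = [1361×0.91/(4×5.67×10⁻⁸×3.55²)]^(1/4) = 144.28 K.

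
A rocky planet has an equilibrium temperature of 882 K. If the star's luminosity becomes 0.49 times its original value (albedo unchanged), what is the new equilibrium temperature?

T_eq ≈ 738 K

T_eq ∝ L^(1/4) · d^(−1/2).
T′ = 882 × 0.49^(1/4) = 738 K.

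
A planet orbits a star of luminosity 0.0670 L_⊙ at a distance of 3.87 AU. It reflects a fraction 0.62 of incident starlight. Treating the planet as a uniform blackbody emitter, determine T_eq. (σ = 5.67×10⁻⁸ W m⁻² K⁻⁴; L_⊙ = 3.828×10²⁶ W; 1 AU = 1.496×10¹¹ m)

T_eq ≈ 56.5 K

d = 3.87 AU = 5.79×10¹¹ m.
L = 0.0670 × 3.828×10²⁶ = 2.56×10²⁵ W.
Flux: S = L/(4πd²) = 2.56×10²⁵/(4π×(5.79×10¹¹)²) = 6.09 W m⁻².
Energy balance: absorbed = emitted ⇒ πR²·S(1−A) = 4πR²·σT_eq⁴, so T_eq⁴ = S(1−A)/(4σ).
T_eq = [6.09 × 0.38 / (4 × 5.67×10⁻⁸)]^(1/4) = (1.02×10⁷)^(1/4) = 56.5 K.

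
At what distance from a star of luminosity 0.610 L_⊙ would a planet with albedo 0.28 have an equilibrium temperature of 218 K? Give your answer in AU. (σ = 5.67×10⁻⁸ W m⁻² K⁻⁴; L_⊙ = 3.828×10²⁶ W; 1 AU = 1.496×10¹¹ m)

d ≈ 1.08 AU

L = 0.610 × 3.828×10²⁶ = 2.34×10²⁶ W.
From T_eq⁴ = L(1−A)/(16πσd²): d = √[L(1−A)/(16πσT_eq⁴)].
d = √[2.34×10²⁶ × 0.72 / (16π × 5.67×10⁻⁸ × (218)⁴)] = 1.62×10¹¹ m = 1.08 AU.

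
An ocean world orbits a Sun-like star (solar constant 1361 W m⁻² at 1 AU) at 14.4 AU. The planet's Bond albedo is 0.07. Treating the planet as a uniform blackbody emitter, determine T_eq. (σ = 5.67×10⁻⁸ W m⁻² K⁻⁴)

T_eq ≈ 72.0 K

Flux at 14.4 AU: S = 1361/14.4² = 6.56 W m⁻².
Energy balance: absorbed = emitted ⇒ πR²·S(1−A) = 4πR²·σT_eq⁴, so T_eq⁴ = S(1−A)/(4σ).
T_eq = [6.56 × 0.93 / (4 × 5.67×10⁻⁸)]^(1/4) = (2.69×10⁷)^(1/4) = 72.0 K.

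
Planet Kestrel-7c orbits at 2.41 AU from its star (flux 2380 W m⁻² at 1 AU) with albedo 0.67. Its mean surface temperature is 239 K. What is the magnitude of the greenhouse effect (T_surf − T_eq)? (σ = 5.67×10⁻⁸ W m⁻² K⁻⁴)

S = 2380/2.41² = 409.8 W m⁻².
T_eq = [S(1−A)/(4σ)]^(1/4) = [409.8×0.33/(4×5.67×10⁻⁸)]^(1/4) = 156.3 K.
ΔT = T_surf − T_eq = 239 − 156.3.

ΔT ≈ 82.7 K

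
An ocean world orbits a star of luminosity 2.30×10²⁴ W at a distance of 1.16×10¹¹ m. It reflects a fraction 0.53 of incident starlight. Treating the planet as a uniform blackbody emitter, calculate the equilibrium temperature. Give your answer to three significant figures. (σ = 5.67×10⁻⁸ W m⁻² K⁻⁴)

Flux: S = L/(4πd²) = 2.30×10²⁴/(4π×(1.16×10¹¹)²) = 13.6 W m⁻².
Energy balance: absorbed = emitted ⇒ πR²·S(1−A) = 4πR²·σT_eq⁴, so T_eq⁴ = S(1−A)/(4σ).
T_eq = [13.6 × 0.47 / (4 × 5.67×10⁻⁸)]^(1/4) = (2.82×10⁷)^(1/4) = 72.9 K.

T_eq ≈ 72.9 K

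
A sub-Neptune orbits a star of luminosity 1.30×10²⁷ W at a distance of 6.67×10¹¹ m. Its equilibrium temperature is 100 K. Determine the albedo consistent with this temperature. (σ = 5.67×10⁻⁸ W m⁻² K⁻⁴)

Flux: S = L/(4πd²) = 1.30×10²⁷/(4π×(6.67×10¹¹)²) = 233 W m⁻².
From T_eq⁴ = S(1−A)/(4σ): 1−A = 4σT_eq⁴/S.
1−A = 4 × 5.67×10⁻⁸ × (100)⁴ / 233 = 0.098.

A ≈ 0.90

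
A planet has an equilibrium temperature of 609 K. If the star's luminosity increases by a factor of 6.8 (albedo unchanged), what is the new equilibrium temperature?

T_eq ≈ 983 K

T_eq ∝ L^(1/4) · d^(−1/2).
T′ = 609 × 6.8^(1/4) = 983 K.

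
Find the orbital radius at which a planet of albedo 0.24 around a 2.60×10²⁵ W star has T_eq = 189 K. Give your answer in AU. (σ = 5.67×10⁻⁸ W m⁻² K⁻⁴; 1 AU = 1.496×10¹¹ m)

From T_eq⁴ = L(1−A)/(16πσd²): d = √[L(1−A)/(16πσT_eq⁴)].
d = √[2.60×10²⁵ × 0.76 / (16π × 5.67×10⁻⁸ × (189)⁴)] = 7.37×10¹⁰ m = 0.493 AU.

d ≈ 0.493 AU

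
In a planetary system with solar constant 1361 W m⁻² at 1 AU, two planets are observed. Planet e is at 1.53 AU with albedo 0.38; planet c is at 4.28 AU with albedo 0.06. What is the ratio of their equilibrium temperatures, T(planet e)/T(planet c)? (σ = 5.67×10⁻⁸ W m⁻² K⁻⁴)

T₁/T₂ ≈ 1.507

T_eq = [S₀(1−A)/(4σd²)]^(1/4), so T ∝ (1−A)^(1/4) / √d.
T₁ = [1361×0.62/(4×5.67×10⁻⁸×1.53²)]^(1/4) = 199.67 K.
T₂ = [1361×0.94/(4×5.67×10⁻⁸×4.28²)]^(1/4) = 132.47 K.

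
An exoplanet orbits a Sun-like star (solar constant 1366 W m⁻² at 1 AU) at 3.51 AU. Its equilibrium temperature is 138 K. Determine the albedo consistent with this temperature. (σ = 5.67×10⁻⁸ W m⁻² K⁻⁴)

Flux at 3.51 AU: S = 1366/3.51² = 111 W m⁻².
From T_eq⁴ = S(1−A)/(4σ): 1−A = 4σT_eq⁴/S.
1−A = 4 × 5.67×10⁻⁸ × (138)⁴ / 111 = 0.742.

A ≈ 0.26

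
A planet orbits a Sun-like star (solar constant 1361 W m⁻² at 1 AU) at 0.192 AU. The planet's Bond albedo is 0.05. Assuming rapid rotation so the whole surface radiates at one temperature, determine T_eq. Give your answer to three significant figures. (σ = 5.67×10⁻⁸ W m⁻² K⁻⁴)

T_eq ≈ 627 K

Flux at 0.192 AU: S = 1361/0.192² = 3.69×10⁴ W m⁻².
Energy balance: absorbed = emitted ⇒ πR²·S(1−A) = 4πR²·σT_eq⁴, so T_eq⁴ = S(1−A)/(4σ).
T_eq = [3.69×10⁴ × 0.95 / (4 × 5.67×10⁻⁸)]^(1/4) = (1.55×10¹¹)^(1/4) = 627 K.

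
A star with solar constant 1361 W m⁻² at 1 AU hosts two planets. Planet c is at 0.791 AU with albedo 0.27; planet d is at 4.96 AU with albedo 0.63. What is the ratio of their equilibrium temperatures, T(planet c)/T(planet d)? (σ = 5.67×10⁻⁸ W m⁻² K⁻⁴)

T_eq = [S₀(1−A)/(4σd²)]^(1/4), so T ∝ (1−A)^(1/4) / √d.
T₁ = [1361×0.73/(4×5.67×10⁻⁸×0.791²)]^(1/4) = 289.27 K.
T₂ = [1361×0.37/(4×5.67×10⁻⁸×4.96²)]^(1/4) = 97.47 K.

T₁/T₂ ≈ 2.968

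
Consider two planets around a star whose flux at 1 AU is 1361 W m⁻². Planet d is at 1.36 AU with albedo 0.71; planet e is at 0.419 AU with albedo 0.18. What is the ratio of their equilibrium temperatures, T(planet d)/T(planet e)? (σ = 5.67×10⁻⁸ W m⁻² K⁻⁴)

T_eq = [S₀(1−A)/(4σd²)]^(1/4), so T ∝ (1−A)^(1/4) / √d.
T₁ = [1361×0.29/(4×5.67×10⁻⁸×1.36²)]^(1/4) = 175.14 K.
T₂ = [1361×0.82/(4×5.67×10⁻⁸×0.419²)]^(1/4) = 409.17 K.

T₁/T₂ ≈ 0.428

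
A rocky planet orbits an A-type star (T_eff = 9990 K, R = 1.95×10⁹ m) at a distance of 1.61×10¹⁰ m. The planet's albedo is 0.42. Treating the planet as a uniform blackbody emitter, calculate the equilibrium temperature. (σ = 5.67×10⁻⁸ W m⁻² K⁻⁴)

L = 4πR_⋆²σT_⋆⁴ = 4π(1.95×10⁹)² × 5.67×10⁻⁸ × (9990)⁴ = 2.70×10²⁸ W.
S = L/(4πd²) = 8.28×10⁶ W m⁻².
Energy balance: absorbed = emitted ⇒ πR²·S(1−A) = 4πR²·σT_eq⁴, so T_eq⁴ = S(1−A)/(4σ).
T_eq = [8.28×10⁶ × 0.58 / (4 × 5.67×10⁻⁸)]^(1/4) = (2.12×10¹³)^(1/4) = 2150 K.

T_eq ≈ 2150 K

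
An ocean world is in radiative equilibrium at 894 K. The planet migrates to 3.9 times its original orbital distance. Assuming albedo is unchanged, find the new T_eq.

T_eq ∝ L^(1/4) · d^(−1/2).
T′ = 894 / 3.9^(1/2) = 453 K.

T_eq ≈ 453 K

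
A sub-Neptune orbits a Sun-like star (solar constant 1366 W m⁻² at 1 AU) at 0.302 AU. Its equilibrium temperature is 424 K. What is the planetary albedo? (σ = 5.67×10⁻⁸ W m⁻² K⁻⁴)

A ≈ 0.51

Flux at 0.302 AU: S = 1366/0.302² = 1.50×10⁴ W m⁻².
From T_eq⁴ = S(1−A)/(4σ): 1−A = 4σT_eq⁴/S.
1−A = 4 × 5.67×10⁻⁸ × (424)⁴ / 1.50×10⁴ = 0.489.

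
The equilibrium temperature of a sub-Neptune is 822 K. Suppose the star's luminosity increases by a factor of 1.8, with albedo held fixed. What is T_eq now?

T_eq ∝ L^(1/4) · d^(−1/2).
T′ = 822 × 1.8^(1/4) = 952 K.

T_eq ≈ 952 K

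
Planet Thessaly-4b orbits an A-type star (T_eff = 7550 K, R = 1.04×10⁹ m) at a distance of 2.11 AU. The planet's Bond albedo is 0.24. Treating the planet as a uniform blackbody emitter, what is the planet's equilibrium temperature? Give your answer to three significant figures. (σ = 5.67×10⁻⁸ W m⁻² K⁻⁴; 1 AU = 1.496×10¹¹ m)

T_eq ≈ 286 K

d = 2.11 AU = 3.16×10¹¹ m.
L = 4πR_⋆²σT_⋆⁴ = 4π(1.04×10⁹)² × 5.67×10⁻⁸ × (7550)⁴ = 2.50×10²⁷ W.
S = L/(4πd²) = 2000 W m⁻².
Energy balance: absorbed = emitted ⇒ πR²·S(1−A) = 4πR²·σT_eq⁴, so T_eq⁴ = S(1−A)/(4σ).
T_eq = [2000 × 0.76 / (4 × 5.67×10⁻⁸)]^(1/4) = (6.70×10⁹)^(1/4) = 286 K.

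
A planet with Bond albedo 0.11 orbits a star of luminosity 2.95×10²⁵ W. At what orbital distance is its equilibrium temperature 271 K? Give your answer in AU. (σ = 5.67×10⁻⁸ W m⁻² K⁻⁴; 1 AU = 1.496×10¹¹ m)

From T_eq⁴ = L(1−A)/(16πσd²): d = √[L(1−A)/(16πσT_eq⁴)].
d = √[2.95×10²⁵ × 0.89 / (16π × 5.67×10⁻⁸ × (271)⁴)] = 4.13×10¹⁰ m = 0.276 AU.

d ≈ 0.276 AU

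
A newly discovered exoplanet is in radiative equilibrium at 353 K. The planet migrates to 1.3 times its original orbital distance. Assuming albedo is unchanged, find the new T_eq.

T_eq ∝ L^(1/4) · d^(−1/2).
T′ = 353 / 1.3^(1/2) = 310 K.

T_eq ≈ 310 K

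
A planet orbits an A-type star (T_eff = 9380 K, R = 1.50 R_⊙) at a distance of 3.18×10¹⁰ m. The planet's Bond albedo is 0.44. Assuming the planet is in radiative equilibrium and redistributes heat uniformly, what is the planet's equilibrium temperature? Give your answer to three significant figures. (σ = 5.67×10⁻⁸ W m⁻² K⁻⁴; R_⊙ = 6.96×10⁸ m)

R_⋆ = 1.50 × 6.96×10⁸ = 1.04×10⁹ m.
L = 4πR_⋆²σT_⋆⁴ = 4π(1.04×10⁹)² × 5.67×10⁻⁸ × (9380)⁴ = 6.01×10²⁷ W.
S = L/(4πd²) = 4.73×10⁵ W m⁻².
Energy balance: absorbed = emitted ⇒ πR²·S(1−A) = 4πR²·σT_eq⁴, so T_eq⁴ = S(1−A)/(4σ).
T_eq = [4.73×10⁵ × 0.56 / (4 × 5.67×10⁻⁸)]^(1/4) = (1.17×10¹²)^(1/4) = 1040 K.

T_eq ≈ 1040 K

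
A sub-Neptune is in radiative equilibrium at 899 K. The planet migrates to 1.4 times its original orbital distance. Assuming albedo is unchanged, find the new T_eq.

T_eq ∝ L^(1/4) · d^(−1/2).
T′ = 899 / 1.4^(1/2) = 760 K.

T_eq ≈ 760 K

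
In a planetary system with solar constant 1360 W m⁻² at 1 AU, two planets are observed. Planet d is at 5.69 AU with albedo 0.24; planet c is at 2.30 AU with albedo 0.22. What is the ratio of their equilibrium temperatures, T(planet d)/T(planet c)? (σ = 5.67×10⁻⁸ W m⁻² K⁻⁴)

T_eq = [S₀(1−A)/(4σd²)]^(1/4), so T ∝ (1−A)^(1/4) / √d.
T₁ = [1360×0.76/(4×5.67×10⁻⁸×5.69²)]^(1/4) = 108.92 K.
T₂ = [1360×0.78/(4×5.67×10⁻⁸×2.30²)]^(1/4) = 172.44 K.

T₁/T₂ ≈ 0.632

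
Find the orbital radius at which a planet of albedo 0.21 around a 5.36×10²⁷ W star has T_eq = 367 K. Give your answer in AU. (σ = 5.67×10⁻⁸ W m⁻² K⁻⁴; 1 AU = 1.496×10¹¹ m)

From T_eq⁴ = L(1−A)/(16πσd²): d = √[L(1−A)/(16πσT_eq⁴)].
d = √[5.36×10²⁷ × 0.79 / (16π × 5.67×10⁻⁸ × (367)⁴)] = 2.86×10¹¹ m = 1.91 AU.

d ≈ 1.91 AU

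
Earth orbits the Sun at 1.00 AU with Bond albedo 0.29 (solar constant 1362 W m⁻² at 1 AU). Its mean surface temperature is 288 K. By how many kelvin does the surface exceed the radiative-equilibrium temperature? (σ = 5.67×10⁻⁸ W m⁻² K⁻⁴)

S = 1362/1.00² = 1362 W m⁻².
T_eq = [S(1−A)/(4σ)]^(1/4) = [1362×0.71/(4×5.67×10⁻⁸)]^(1/4) = 255.5 K.
ΔT = T_surf − T_eq = 288 − 255.5.

ΔT ≈ 32.5 K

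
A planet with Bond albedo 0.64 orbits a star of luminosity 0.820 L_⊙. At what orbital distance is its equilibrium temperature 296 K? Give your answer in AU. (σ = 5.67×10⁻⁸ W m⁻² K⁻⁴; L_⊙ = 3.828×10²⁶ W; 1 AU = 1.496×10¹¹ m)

d ≈ 0.480 AU

L = 0.820 × 3.828×10²⁶ = 3.14×10²⁶ W.
From T_eq⁴ = L(1−A)/(16πσd²): d = √[L(1−A)/(16πσT_eq⁴)].
d = √[3.14×10²⁶ × 0.36 / (16π × 5.67×10⁻⁸ × (296)⁴)] = 7.19×10¹⁰ m = 0.480 AU.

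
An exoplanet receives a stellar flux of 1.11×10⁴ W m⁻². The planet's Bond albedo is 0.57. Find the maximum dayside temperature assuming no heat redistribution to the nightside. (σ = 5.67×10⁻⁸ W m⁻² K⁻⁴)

With no redistribution each surface element balances locally: S(1−A) = σT⁴.
T = [1.11×10⁴ × 0.43 / 5.67×10⁻⁸]^(1/4) = (8.42×10¹⁰)^(1/4) = 539 K.

T_ss ≈ 539 K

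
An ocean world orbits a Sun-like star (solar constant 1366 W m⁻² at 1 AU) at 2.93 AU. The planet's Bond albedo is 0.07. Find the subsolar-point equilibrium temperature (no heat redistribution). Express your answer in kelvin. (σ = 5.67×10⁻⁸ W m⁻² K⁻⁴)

Flux at 2.93 AU: S = 1366/2.93² = 159 W m⁻².
At the subsolar point the surface absorbs S(1−A) and emits σT⁴ per unit area — no factor of 4, since only the local patch is in balance.
T = [159 × 0.93 / 5.67×10⁻⁸]^(1/4) = (2.61×10⁹)^(1/4) = 226 K.

T_ss ≈ 226 K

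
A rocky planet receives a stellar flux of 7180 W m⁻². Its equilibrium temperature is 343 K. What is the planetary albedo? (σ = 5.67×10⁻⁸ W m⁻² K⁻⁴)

A ≈ 0.56

From T_eq⁴ = S(1−A)/(4σ): 1−A = 4σT_eq⁴/S.
1−A = 4 × 5.67×10⁻⁸ × (343)⁴ / 7180 = 0.437.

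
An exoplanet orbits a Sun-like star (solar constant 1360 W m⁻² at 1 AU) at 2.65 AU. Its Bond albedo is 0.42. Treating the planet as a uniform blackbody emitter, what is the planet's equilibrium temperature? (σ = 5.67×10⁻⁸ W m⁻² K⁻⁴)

Flux at 2.65 AU: S = 1360/2.65² = 194 W m⁻².
Energy balance: absorbed = emitted ⇒ πR²·S(1−A) = 4πR²·σT_eq⁴, so T_eq⁴ = S(1−A)/(4σ).
T_eq = [194 × 0.58 / (4 × 5.67×10⁻⁸)]^(1/4) = (4.95×10⁸)^(1/4) = 149 K.

T_eq ≈ 149 K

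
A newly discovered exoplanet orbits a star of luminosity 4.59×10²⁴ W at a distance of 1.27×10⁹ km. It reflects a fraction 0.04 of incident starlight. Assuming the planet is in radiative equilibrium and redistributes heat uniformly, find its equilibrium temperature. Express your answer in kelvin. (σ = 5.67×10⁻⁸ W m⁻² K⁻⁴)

T_eq ≈ 31.3 K

d = 1.27×10⁹ km = 1.27×10¹² m.
Flux: S = L/(4πd²) = 4.59×10²⁴/(4π×(1.27×10¹²)²) = 0.226 W m⁻².
Energy balance: absorbed = emitted ⇒ πR²·S(1−A) = 4πR²·σT_eq⁴, so T_eq⁴ = S(1−A)/(4σ).
T_eq = [0.226 × 0.96 / (4 × 5.67×10⁻⁸)]^(1/4) = (9.59×10⁵)^(1/4) = 31.3 K.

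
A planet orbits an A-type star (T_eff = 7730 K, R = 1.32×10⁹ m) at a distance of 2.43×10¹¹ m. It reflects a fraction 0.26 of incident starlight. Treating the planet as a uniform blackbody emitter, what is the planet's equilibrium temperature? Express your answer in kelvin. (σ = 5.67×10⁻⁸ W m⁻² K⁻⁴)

T_eq ≈ 374 K

L = 4πR_⋆²σT_⋆⁴ = 4π(1.32×10⁹)² × 5.67×10⁻⁸ × (7730)⁴ = 4.43×10²⁷ W.
S = L/(4πd²) = 5970 W m⁻².
Energy balance: absorbed = emitted ⇒ πR²·S(1−A) = 4πR²·σT_eq⁴, so T_eq⁴ = S(1−A)/(4σ).
T_eq = [5970 × 0.74 / (4 × 5.67×10⁻⁸)]^(1/4) = (1.95×10¹⁰)^(1/4) = 374 K.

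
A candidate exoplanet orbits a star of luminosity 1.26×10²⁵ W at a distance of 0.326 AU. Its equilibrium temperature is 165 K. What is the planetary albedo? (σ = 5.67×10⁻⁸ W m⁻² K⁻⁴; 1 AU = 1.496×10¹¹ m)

d = 0.326 AU = 4.88×10¹⁰ m.
Flux: S = L/(4πd²) = 1.26×10²⁵/(4π×(4.88×10¹⁰)²) = 422 W m⁻².
From T_eq⁴ = S(1−A)/(4σ): 1−A = 4σT_eq⁴/S.
1−A = 4 × 5.67×10⁻⁸ × (165)⁴ / 422 = 0.399.

A ≈ 0.60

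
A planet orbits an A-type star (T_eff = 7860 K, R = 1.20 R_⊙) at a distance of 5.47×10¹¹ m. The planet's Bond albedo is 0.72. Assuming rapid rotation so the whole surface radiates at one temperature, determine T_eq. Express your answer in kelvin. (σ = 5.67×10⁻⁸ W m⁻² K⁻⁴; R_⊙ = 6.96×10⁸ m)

T_eq ≈ 158 K

R_⋆ = 1.20 × 6.96×10⁸ = 8.35×10⁸ m.
L = 4πR_⋆²σT_⋆⁴ = 4π(8.35×10⁸)² × 5.67×10⁻⁸ × (7860)⁴ = 1.90×10²⁷ W.
S = L/(4πd²) = 505 W m⁻².
Energy balance: absorbed = emitted ⇒ πR²·S(1−A) = 4πR²·σT_eq⁴, so T_eq⁴ = S(1−A)/(4σ).
T_eq = [505 × 0.28 / (4 × 5.67×10⁻⁸)]^(1/4) = (6.23×10⁸)^(1/4) = 158 K.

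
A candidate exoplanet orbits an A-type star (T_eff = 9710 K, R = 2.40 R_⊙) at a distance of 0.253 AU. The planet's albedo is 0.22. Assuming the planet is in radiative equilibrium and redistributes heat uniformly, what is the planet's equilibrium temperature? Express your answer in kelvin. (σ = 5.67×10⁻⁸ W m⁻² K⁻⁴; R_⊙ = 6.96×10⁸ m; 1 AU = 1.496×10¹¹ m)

R_⋆ = 2.40 × 6.96×10⁸ = 1.67×10⁹ m.
d = 0.253 AU = 3.78×10¹⁰ m.
L = 4πR_⋆²σT_⋆⁴ = 4π(1.67×10⁹)² × 5.67×10⁻⁸ × (9710)⁴ = 1.77×10²⁸ W.
S = L/(4πd²) = 9.82×10⁵ W m⁻².
Energy balance: absorbed = emitted ⇒ πR²·S(1−A) = 4πR²·σT_eq⁴, so T_eq⁴ = S(1−A)/(4σ).
T_eq = [9.82×10⁵ × 0.78 / (4 × 5.67×10⁻⁸)]^(1/4) = (3.38×10¹²)^(1/4) = 1360 K.

T_eq ≈ 1360 K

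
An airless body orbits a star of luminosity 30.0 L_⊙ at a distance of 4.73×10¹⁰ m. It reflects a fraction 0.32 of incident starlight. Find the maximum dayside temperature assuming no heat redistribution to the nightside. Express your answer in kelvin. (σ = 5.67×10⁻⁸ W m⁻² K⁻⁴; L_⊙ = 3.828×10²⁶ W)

T_ss ≈ 1490 K

L = 30.0 × 3.828×10²⁶ = 1.15×10²⁸ W.
Flux: S = L/(4πd²) = 1.15×10²⁸/(4π×(4.73×10¹⁰)²) = 4.08×10⁵ W m⁻².
With no redistribution each surface element balances locally: S(1−A) = σT⁴.
T = [4.08×10⁵ × 0.68 / 5.67×10⁻⁸]^(1/4) = (4.90×10¹²)^(1/4) = 1490 K.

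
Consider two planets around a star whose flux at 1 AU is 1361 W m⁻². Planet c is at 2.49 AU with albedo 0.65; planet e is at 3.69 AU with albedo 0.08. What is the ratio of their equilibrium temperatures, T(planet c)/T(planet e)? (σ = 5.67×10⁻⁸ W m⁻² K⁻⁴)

T_eq = [S₀(1−A)/(4σd²)]^(1/4), so T ∝ (1−A)^(1/4) / √d.
T₁ = [1361×0.35/(4×5.67×10⁻⁸×2.49²)]^(1/4) = 135.67 K.
T₂ = [1361×0.92/(4×5.67×10⁻⁸×3.69²)]^(1/4) = 141.90 K.

T₁/T₂ ≈ 0.956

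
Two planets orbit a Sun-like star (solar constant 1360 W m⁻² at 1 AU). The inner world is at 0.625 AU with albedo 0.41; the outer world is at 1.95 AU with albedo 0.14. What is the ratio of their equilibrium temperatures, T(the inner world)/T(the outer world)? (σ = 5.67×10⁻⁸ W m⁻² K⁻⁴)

T_eq = [S₀(1−A)/(4σd²)]^(1/4), so T ∝ (1−A)^(1/4) / √d.
T₁ = [1360×0.59/(4×5.67×10⁻⁸×0.625²)]^(1/4) = 308.49 K.
T₂ = [1360×0.86/(4×5.67×10⁻⁸×1.95²)]^(1/4) = 191.90 K.

T₁/T₂ ≈ 1.608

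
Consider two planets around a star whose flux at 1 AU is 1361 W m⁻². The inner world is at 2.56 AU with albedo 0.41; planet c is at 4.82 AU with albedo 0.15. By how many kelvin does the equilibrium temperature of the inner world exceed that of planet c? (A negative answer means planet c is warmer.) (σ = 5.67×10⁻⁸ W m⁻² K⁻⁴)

ΔT ≈ 30.7 K

T_eq = [S₀(1−A)/(4σd²)]^(1/4), so T ∝ (1−A)^(1/4) / √d.
T₁ = [1361×0.59/(4×5.67×10⁻⁸×2.56²)]^(1/4) = 152.46 K.
T₂ = [1361×0.85/(4×5.67×10⁻⁸×4.82²)]^(1/4) = 121.73 K.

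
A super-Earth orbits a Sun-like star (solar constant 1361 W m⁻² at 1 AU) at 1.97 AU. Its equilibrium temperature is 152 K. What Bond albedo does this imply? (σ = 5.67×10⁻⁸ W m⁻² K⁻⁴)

Flux at 1.97 AU: S = 1361/1.97² = 351 W m⁻².
From T_eq⁴ = S(1−A)/(4σ): 1−A = 4σT_eq⁴/S.
1−A = 4 × 5.67×10⁻⁸ × (152)⁴ / 351 = 0.345.

A ≈ 0.65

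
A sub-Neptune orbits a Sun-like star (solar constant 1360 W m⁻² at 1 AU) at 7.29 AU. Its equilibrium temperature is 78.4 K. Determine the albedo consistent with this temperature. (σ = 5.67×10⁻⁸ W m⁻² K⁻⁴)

Flux at 7.29 AU: S = 1360/7.29² = 25.6 W m⁻².
From T_eq⁴ = S(1−A)/(4σ): 1−A = 4σT_eq⁴/S.
1−A = 4 × 5.67×10⁻⁸ × (78.4)⁴ / 25.6 = 0.335.

A ≈ 0.67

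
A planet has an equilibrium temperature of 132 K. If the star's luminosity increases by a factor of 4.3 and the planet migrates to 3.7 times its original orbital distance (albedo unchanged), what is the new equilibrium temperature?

T_eq ≈ 98.8 K

T_eq ∝ L^(1/4) · d^(−1/2).
T′ = 132 × 4.3^(1/4) / 3.7^(1/2) = 98.8 K.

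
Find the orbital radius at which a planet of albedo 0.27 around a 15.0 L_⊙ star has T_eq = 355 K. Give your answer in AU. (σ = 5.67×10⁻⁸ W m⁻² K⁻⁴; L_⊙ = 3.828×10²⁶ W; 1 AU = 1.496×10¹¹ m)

d ≈ 2.03 AU

L = 15.0 × 3.828×10²⁶ = 5.74×10²⁷ W.
From T_eq⁴ = L(1−A)/(16πσd²): d = √[L(1−A)/(16πσT_eq⁴)].
d = √[5.74×10²⁷ × 0.73 / (16π × 5.67×10⁻⁸ × (355)⁴)] = 3.04×10¹¹ m = 2.03 AU.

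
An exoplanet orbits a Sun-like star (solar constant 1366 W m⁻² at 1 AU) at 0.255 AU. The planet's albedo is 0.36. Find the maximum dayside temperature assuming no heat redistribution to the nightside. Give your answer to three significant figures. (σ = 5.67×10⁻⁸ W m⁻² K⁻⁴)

T_ss ≈ 698 K

Flux at 0.255 AU: S = 1366/0.255² = 2.10×10⁴ W m⁻².
With no redistribution each surface element balances locally: S(1−A) = σT⁴.
T = [2.10×10⁴ × 0.64 / 5.67×10⁻⁸]^(1/4) = (2.37×10¹¹)^(1/4) = 698 K.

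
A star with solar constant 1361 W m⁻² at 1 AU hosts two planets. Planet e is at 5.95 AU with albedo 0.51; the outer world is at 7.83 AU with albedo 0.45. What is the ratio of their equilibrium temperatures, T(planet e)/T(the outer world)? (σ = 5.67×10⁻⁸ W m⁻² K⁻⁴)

T₁/T₂ ≈ 1.115

T_eq = [S₀(1−A)/(4σd²)]^(1/4), so T ∝ (1−A)^(1/4) / √d.
T₁ = [1361×0.49/(4×5.67×10⁻⁸×5.95²)]^(1/4) = 95.47 K.
T₂ = [1361×0.55/(4×5.67×10⁻⁸×7.83²)]^(1/4) = 85.66 K.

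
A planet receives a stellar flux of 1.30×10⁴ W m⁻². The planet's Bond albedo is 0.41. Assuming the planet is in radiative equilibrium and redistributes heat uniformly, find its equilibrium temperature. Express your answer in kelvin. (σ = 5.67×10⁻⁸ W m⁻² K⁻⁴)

T_eq ≈ 429 K

Energy balance: absorbed = emitted ⇒ πR²·S(1−A) = 4πR²·σT_eq⁴, so T_eq⁴ = S(1−A)/(4σ).
T_eq = [1.30×10⁴ × 0.59 / (4 × 5.67×10⁻⁸)]^(1/4) = (3.38×10¹⁰)^(1/4) = 429 K.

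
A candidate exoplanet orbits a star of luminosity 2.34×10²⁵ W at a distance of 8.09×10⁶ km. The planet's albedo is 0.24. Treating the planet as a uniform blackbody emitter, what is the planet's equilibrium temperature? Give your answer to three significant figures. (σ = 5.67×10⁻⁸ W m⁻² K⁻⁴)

T_eq ≈ 556 K

d = 8.09×10⁶ km = 8.09×10⁹ m.
Flux: S = L/(4πd²) = 2.34×10²⁵/(4π×(8.09×10⁹)²) = 2.85×10⁴ W m⁻².
Energy balance: absorbed = emitted ⇒ πR²·S(1−A) = 4πR²·σT_eq⁴, so T_eq⁴ = S(1−A)/(4σ).
T_eq = [2.85×10⁴ × 0.76 / (4 × 5.67×10⁻⁸)]^(1/4) = (9.53×10¹⁰)^(1/4) = 556 K.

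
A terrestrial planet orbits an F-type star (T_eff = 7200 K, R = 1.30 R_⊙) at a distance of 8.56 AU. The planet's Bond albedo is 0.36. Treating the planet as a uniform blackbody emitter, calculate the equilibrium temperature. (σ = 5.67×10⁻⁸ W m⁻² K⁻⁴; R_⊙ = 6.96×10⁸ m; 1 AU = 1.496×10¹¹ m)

T_eq ≈ 121 K

R_⋆ = 1.30 × 6.96×10⁸ = 9.05×10⁸ m.
d = 8.56 AU = 1.28×10¹² m.
L = 4πR_⋆²σT_⋆⁴ = 4π(9.05×10⁸)² × 5.67×10⁻⁸ × (7200)⁴ = 1.57×10²⁷ W.
S = L/(4πd²) = 76.1 W m⁻².
Energy balance: absorbed = emitted ⇒ πR²·S(1−A) = 4πR²·σT_eq⁴, so T_eq⁴ = S(1−A)/(4σ).
T_eq = [76.1 × 0.64 / (4 × 5.67×10⁻⁸)]^(1/4) = (2.15×10⁸)^(1/4) = 121 K.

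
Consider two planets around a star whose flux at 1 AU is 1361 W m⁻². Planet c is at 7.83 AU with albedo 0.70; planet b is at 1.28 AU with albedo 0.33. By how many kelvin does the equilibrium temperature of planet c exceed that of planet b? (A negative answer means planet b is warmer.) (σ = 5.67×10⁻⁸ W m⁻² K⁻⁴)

T_eq = [S₀(1−A)/(4σd²)]^(1/4), so T ∝ (1−A)^(1/4) / √d.
T₁ = [1361×0.30/(4×5.67×10⁻⁸×7.83²)]^(1/4) = 73.61 K.
T₂ = [1361×0.67/(4×5.67×10⁻⁸×1.28²)]^(1/4) = 222.57 K.

ΔT ≈ -149.0 K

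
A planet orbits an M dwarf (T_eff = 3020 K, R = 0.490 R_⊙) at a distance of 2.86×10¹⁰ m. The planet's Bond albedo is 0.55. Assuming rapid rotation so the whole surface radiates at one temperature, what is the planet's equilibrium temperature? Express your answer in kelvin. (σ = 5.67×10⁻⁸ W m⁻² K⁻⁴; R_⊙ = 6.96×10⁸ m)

R_⋆ = 0.490 × 6.96×10⁸ = 3.41×10⁸ m.
L = 4πR_⋆²σT_⋆⁴ = 4π(3.41×10⁸)² × 5.67×10⁻⁸ × (3020)⁴ = 6.89×10²⁴ W.
S = L/(4πd²) = 671 W m⁻².
Energy balance: absorbed = emitted ⇒ πR²·S(1−A) = 4πR²·σT_eq⁴, so T_eq⁴ = S(1−A)/(4σ).
T_eq = [671 × 0.45 / (4 × 5.67×10⁻⁸)]^(1/4) = (1.33×10⁹)^(1/4) = 191 K.

T_eq ≈ 191 K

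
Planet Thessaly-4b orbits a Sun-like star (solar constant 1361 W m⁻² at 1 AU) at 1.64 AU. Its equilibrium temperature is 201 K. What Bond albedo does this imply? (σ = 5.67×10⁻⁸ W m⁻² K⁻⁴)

A ≈ 0.27

Flux at 1.64 AU: S = 1361/1.64² = 506 W m⁻².
From T_eq⁴ = S(1−A)/(4σ): 1−A = 4σT_eq⁴/S.
1−A = 4 × 5.67×10⁻⁸ × (201)⁴ / 506 = 0.732.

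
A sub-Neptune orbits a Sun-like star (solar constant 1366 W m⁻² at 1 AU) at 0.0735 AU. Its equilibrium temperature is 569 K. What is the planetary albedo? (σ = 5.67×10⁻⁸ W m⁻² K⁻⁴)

A ≈ 0.91

Flux at 0.0735 AU: S = 1366/0.0735² = 2.53×10⁵ W m⁻².
From T_eq⁴ = S(1−A)/(4σ): 1−A = 4σT_eq⁴/S.
1−A = 4 × 5.67×10⁻⁸ × (569)⁴ / 2.53×10⁵ = 0.094.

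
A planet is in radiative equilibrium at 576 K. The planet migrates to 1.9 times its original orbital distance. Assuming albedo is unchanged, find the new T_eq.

T_eq ≈ 418 K

T_eq ∝ L^(1/4) · d^(−1/2).
T′ = 576 / 1.9^(1/2) = 418 K.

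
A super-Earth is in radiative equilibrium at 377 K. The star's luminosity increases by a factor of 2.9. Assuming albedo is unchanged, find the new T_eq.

T_eq ≈ 492 K

T_eq ∝ L^(1/4) · d^(−1/2).
T′ = 377 × 2.9^(1/4) = 492 K.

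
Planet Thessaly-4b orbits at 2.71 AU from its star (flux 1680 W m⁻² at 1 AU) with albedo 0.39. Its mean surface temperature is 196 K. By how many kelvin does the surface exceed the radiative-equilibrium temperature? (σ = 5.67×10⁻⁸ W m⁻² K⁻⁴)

ΔT ≈ 38.5 K

S = 1680/2.71² = 228.8 W m⁻².
T_eq = [S(1−A)/(4σ)]^(1/4) = [228.8×0.61/(4×5.67×10⁻⁸)]^(1/4) = 157.5 K.
ΔT = T_surf − T_eq = 196 − 157.5.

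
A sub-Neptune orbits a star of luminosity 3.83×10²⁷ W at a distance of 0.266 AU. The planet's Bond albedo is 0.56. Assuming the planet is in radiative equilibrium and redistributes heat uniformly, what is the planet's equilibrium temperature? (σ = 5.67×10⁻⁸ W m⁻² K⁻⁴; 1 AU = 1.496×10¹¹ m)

d = 0.266 AU = 3.98×10¹⁰ m.
Flux: S = L/(4πd²) = 3.83×10²⁷/(4π×(3.98×10¹⁰)²) = 1.92×10⁵ W m⁻².
Energy balance: absorbed = emitted ⇒ πR²·S(1−A) = 4πR²·σT_eq⁴, so T_eq⁴ = S(1−A)/(4σ).
T_eq = [1.92×10⁵ × 0.44 / (4 × 5.67×10⁻⁸)]^(1/4) = (3.73×10¹¹)^(1/4) = 782 K.

T_eq ≈ 782 K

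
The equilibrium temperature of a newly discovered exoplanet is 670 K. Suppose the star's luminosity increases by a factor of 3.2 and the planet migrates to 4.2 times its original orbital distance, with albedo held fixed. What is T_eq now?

T_eq ≈ 437 K

T_eq ∝ L^(1/4) · d^(−1/2).
T′ = 670 × 3.2^(1/4) / 4.2^(1/2) = 437 K.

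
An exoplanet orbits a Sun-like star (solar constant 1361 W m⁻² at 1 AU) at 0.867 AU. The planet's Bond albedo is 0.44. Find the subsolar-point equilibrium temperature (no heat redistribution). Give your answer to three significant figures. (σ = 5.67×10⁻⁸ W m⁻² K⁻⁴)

Flux at 0.867 AU: S = 1361/0.867² = 1810 W m⁻².
At the subsolar point the surface absorbs S(1−A) and emits σT⁴ per unit area — no factor of 4, since only the local patch is in balance.
T = [1810 × 0.56 / 5.67×10⁻⁸]^(1/4) = (1.79×10¹⁰)^(1/4) = 366 K.

T_ss ≈ 366 K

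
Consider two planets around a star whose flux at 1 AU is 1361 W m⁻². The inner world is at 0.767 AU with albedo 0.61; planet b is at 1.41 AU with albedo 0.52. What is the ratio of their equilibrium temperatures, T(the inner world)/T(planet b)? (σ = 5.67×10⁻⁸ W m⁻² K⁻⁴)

T₁/T₂ ≈ 1.287

T_eq = [S₀(1−A)/(4σd²)]^(1/4), so T ∝ (1−A)^(1/4) / √d.
T₁ = [1361×0.39/(4×5.67×10⁻⁸×0.767²)]^(1/4) = 251.14 K.
T₂ = [1361×0.48/(4×5.67×10⁻⁸×1.41²)]^(1/4) = 195.10 K.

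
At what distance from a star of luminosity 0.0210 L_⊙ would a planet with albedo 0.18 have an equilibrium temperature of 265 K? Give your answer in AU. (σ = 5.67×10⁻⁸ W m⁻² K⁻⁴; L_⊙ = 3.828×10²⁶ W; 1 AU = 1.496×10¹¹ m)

d ≈ 0.145 AU

L = 0.0210 × 3.828×10²⁶ = 8.04×10²⁴ W.
From T_eq⁴ = L(1−A)/(16πσd²): d = √[L(1−A)/(16πσT_eq⁴)].
d = √[8.04×10²⁴ × 0.82 / (16π × 5.67×10⁻⁸ × (265)⁴)] = 2.17×10¹⁰ m = 0.145 AU.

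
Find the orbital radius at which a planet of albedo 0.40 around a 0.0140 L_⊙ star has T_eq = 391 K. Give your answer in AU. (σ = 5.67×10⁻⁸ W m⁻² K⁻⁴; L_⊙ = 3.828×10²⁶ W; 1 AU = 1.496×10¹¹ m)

L = 0.0140 × 3.828×10²⁶ = 5.36×10²⁴ W.
From T_eq⁴ = L(1−A)/(16πσd²): d = √[L(1−A)/(16πσT_eq⁴)].
d = √[5.36×10²⁴ × 0.60 / (16π × 5.67×10⁻⁸ × (391)⁴)] = 6.95×10⁹ m = 0.0464 AU.

d ≈ 0.0464 AU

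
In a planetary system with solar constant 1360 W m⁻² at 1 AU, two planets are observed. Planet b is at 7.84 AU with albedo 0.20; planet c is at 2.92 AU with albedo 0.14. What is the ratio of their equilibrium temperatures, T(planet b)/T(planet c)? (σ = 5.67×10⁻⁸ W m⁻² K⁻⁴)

T₁/T₂ ≈ 0.599

T_eq = [S₀(1−A)/(4σd²)]^(1/4), so T ∝ (1−A)^(1/4) / √d.
T₁ = [1360×0.80/(4×5.67×10⁻⁸×7.84²)]^(1/4) = 93.99 K.
T₂ = [1360×0.86/(4×5.67×10⁻⁸×2.92²)]^(1/4) = 156.82 K.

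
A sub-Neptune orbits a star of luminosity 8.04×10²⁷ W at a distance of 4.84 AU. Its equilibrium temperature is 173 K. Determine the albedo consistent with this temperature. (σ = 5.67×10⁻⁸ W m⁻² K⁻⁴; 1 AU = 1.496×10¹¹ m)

d = 4.84 AU = 7.24×10¹¹ m.
Flux: S = L/(4πd²) = 8.04×10²⁷/(4π×(7.24×10¹¹)²) = 1220 W m⁻².
From T_eq⁴ = S(1−A)/(4σ): 1−A = 4σT_eq⁴/S.
1−A = 4 × 5.67×10⁻⁸ × (173)⁴ / 1220 = 0.166.

A ≈ 0.83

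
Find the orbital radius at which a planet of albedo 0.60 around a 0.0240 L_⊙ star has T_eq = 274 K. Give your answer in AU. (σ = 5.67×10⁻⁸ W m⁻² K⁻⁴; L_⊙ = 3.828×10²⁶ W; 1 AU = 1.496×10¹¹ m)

L = 0.0240 × 3.828×10²⁶ = 9.19×10²⁴ W.
From T_eq⁴ = L(1−A)/(16πσd²): d = √[L(1−A)/(16πσT_eq⁴)].
d = √[9.19×10²⁴ × 0.40 / (16π × 5.67×10⁻⁸ × (274)⁴)] = 1.51×10¹⁰ m = 0.101 AU.

d ≈ 0.101 AU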